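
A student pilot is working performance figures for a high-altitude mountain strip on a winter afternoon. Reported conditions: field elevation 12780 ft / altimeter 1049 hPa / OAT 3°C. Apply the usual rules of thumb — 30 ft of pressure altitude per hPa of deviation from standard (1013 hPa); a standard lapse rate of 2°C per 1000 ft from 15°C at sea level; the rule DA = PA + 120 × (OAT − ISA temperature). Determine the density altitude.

Pressure altitude = 12780 + (1013 − 1049) × 30 = 12780 + (-1080) = 11700 ft.
ISA temperature at 11700 ft = 15 − 2 × (11700/1000) = -8.4°C.
ISA deviation = 3 − (-8.4) = +11.4°C.
Density altitude = 11700 + 120 × (11.4) = 13068 ft.

13068 ft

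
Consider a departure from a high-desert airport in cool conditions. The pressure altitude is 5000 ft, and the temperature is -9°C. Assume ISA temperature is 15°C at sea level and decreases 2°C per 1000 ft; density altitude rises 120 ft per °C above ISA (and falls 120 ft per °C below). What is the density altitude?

3320 ft

ISA temperature at 5000 ft = 15 − 2 × (5000/1000) = 5°C.
ISA deviation = -9 − 5 = -14°C.
Density altitude = 5000 + 120 × (-14) = 5000 + (-1680) = 3320 ft.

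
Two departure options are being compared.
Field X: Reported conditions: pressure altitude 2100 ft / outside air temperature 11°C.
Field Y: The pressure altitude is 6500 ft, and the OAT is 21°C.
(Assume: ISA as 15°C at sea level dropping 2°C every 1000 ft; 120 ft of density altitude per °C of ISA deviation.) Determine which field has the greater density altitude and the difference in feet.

Field X: ISA temp = 10.8°C, deviation +0.2°C, DA = 2100 + 120 × 0.2 = 2124 ft.
Field Y: ISA temp = 2°C, deviation +19°C, DA = 6500 + 120 × 19 = 8780 ft.
Field Y is higher by 8780 − 2124 = 6656 ft.

Field Y by 6656 ft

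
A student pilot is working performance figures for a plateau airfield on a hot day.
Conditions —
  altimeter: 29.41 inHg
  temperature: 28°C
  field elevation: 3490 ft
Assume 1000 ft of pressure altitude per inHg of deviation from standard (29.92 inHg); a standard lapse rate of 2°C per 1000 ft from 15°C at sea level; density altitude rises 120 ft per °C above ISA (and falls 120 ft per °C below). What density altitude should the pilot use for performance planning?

6520 ft

Pressure altitude = 3490 + (29.92 − 29.41) × 1000 = 3490 + (+510) = 4000 ft.
ISA temperature at 4000 ft = 15 − 2 × (4000/1000) = 7°C.
ISA deviation = 28 − 7 = +21°C.
Density altitude = 4000 + 120 × (21) = 6520 ft.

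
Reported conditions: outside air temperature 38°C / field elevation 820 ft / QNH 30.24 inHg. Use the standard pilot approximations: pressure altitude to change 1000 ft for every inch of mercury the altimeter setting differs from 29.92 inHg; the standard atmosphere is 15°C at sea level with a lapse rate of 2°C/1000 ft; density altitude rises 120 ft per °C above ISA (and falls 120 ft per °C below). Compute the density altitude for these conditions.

Pressure altitude = 820 + (29.92 − 30.24) × 1000 = 820 + (-320) = 500 ft.
ISA temperature at 500 ft = 15 − 2 × (500/1000) = 14°C.
ISA deviation = 38 − 14 = +24°C.
Density altitude = 500 + 120 × (24) = 3380 ft.

3380 ft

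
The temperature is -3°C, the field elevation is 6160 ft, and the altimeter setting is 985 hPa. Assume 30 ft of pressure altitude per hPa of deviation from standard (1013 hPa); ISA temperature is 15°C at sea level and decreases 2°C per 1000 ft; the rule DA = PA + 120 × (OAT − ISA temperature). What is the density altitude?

6520 ft

Pressure altitude = 6160 + (1013 − 985) × 30 = 6160 + (+840) = 7000 ft.
ISA temperature at 7000 ft = 15 − 2 × (7000/1000) = 1°C.
ISA deviation = -3 − 1 = -4°C.
Density altitude = 7000 + 120 × (-4) = 6520 ft.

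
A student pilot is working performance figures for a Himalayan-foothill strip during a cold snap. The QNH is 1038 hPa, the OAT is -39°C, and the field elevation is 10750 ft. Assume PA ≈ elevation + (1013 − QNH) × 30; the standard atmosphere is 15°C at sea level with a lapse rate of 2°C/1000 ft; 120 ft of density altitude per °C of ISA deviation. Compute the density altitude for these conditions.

Pressure altitude = 10750 + (1013 − 1038) × 30 = 10750 + (-750) = 10000 ft.
ISA temperature at 10000 ft = 15 − 2 × (10000/1000) = -5°C.
ISA deviation = -39 − (-5) = -34°C.
Density altitude = 10000 + 120 × (-34) = 5920 ft.

5920 ft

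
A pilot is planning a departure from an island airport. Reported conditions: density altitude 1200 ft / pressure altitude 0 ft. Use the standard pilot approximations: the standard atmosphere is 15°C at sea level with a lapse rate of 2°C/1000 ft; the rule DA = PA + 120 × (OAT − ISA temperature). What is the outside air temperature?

25°C

Density altitude − pressure altitude = 1200 − 0 = +1200 ft.
At 120 ft/°C that is an ISA deviation of 1200/120 = +10°C.
ISA temperature at 0 ft = 15 − 2 × (0/1000) = 15°C.
OAT = ISA + deviation = 15 + (+10) = 25°C.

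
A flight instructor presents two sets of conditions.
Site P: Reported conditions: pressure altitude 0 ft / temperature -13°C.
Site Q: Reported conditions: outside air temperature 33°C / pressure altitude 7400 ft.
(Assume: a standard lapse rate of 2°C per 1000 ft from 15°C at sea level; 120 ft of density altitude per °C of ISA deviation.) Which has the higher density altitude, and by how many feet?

Site Q by 14696 ft

Site P: ISA temp = 15°C, deviation -28°C, DA = 0 + 120 × (-28) = -3360 ft.
Site Q: ISA temp = 0.2°C, deviation +32.8°C, DA = 7400 + 120 × 32.8 = 11336 ft.
Site Q is higher by 11336 − (-3360) = 14696 ft.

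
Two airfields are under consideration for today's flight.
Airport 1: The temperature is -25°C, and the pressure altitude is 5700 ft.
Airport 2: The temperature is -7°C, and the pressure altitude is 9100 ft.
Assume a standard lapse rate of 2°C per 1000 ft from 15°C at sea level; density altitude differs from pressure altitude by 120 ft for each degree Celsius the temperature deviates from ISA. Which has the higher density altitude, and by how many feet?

Airport 1: ISA temp = 3.6°C, deviation -28.6°C, DA = 5700 + 120 × (-28.6) = 2268 ft.
Airport 2: ISA temp = -3.2°C, deviation -3.8°C, DA = 9100 + 120 × (-3.8) = 8644 ft.
Airport 2 is higher by 8644 − 2268 = 6376 ft.

Airport 2 by 6376 ft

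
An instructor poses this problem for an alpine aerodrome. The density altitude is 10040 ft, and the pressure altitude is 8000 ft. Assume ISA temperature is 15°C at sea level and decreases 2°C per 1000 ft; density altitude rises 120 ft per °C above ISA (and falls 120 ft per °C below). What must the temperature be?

16°C

Density altitude − pressure altitude = 10040 − 8000 = +2040 ft.
At 120 ft/°C that is an ISA deviation of 2040/120 = +17°C.
ISA temperature at 8000 ft = 15 − 2 × (8000/1000) = -1°C.
OAT = ISA + deviation = -1 + (+17) = 16°C.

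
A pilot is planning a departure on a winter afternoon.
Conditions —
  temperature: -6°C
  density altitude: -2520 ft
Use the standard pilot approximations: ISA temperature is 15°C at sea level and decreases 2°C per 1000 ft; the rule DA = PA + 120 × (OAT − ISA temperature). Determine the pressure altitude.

DA = PA + 120 × (OAT − (15 − 2·PA/1000)) = PA + 120·OAT − 1800 + 0.24·PA = 1.24·PA + 120·OAT − 1800.
So 1.24·PA = -2520 − 120 × (-6) + 1800 = 0.
PA = 0 / 1.24 = 0 ft.

0 ft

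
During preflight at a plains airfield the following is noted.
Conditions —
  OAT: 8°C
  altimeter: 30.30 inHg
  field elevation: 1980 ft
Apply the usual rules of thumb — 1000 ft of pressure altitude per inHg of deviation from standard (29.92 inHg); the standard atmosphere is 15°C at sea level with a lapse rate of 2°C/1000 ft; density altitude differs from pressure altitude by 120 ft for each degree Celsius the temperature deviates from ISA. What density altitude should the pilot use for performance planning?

Pressure altitude = 1980 + (29.92 − 30.30) × 1000 = 1980 + (-380) = 1600 ft.
ISA temperature at 1600 ft = 15 − 2 × (1600/1000) = 11.8°C.
ISA deviation = 8 − 11.8 = -3.8°C.
Density altitude = 1600 + 120 × (-3.8) = 1144 ft.

1144 ft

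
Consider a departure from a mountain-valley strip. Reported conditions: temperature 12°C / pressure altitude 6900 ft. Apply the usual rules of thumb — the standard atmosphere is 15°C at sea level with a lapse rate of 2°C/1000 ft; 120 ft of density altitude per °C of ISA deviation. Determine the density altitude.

ISA temperature at 6900 ft = 15 − 2 × (6900/1000) = 1.2°C.
ISA deviation = 12 − 1.2 = +10.8°C.
Density altitude = 6900 + 120 × (10.8) = 6900 + (+1296) = 8196 ft.

8196 ft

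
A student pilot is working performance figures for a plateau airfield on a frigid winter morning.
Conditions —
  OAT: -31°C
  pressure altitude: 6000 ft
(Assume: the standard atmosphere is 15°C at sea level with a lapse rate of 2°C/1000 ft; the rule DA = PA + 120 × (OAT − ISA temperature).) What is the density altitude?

ISA temperature at 6000 ft = 15 − 2 × (6000/1000) = 3°C.
ISA deviation = -31 − 3 = -34°C.
Density altitude = 6000 + 120 × (-34) = 6000 + (-4080) = 1920 ft.

1920 ft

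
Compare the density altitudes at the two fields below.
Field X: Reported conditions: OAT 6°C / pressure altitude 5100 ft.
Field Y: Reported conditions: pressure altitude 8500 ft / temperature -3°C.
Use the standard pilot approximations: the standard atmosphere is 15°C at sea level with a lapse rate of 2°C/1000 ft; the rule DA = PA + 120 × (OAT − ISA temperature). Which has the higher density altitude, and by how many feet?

Field Y by 3136 ft

Field X: ISA temp = 4.8°C, deviation +1.2°C, DA = 5100 + 120 × 1.2 = 5244 ft.
Field Y: ISA temp = -2°C, deviation -1°C, DA = 8500 + 120 × (-1) = 8380 ft.
Field Y is higher by 8380 − 5244 = 3136 ft.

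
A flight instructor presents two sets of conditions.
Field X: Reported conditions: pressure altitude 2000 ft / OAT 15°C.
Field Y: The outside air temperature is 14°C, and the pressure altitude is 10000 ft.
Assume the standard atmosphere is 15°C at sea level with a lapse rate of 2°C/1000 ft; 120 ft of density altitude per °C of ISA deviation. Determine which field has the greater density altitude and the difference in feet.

Field X: ISA temp = 11°C, deviation +4°C, DA = 2000 + 120 × 4 = 2480 ft.
Field Y: ISA temp = -5°C, deviation +19°C, DA = 10000 + 120 × 19 = 12280 ft.
Field Y is higher by 12280 − 2480 = 9800 ft.

Field Y by 9800 ft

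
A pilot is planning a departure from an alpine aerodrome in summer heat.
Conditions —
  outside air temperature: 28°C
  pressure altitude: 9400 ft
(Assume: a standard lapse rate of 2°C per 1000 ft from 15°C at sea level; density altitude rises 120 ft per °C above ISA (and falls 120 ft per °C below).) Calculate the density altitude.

13216 ft

ISA temperature at 9400 ft = 15 − 2 × (9400/1000) = -3.8°C.
ISA deviation = 28 − (-3.8) = +31.8°C.
Density altitude = 9400 + 120 × (31.8) = 9400 + (+3816) = 13216 ft.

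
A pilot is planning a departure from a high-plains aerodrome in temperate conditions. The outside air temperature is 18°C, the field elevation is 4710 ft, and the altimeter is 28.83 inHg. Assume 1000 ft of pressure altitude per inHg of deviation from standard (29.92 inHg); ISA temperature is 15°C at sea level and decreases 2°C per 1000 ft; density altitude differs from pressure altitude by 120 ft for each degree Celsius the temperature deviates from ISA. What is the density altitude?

7552 ft

Pressure altitude = 4710 + (29.92 − 28.83) × 1000 = 4710 + (+1090) = 5800 ft.
ISA temperature at 5800 ft = 15 − 2 × (5800/1000) = 3.4°C.
ISA deviation = 18 − 3.4 = +14.6°C.
Density altitude = 5800 + 120 × (14.6) = 7552 ft.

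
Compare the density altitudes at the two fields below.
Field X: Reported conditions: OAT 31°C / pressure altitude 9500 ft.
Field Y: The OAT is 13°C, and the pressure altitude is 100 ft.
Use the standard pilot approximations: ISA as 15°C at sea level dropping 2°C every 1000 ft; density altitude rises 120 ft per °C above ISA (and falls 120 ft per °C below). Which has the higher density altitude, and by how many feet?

Field X: ISA temp = -4°C, deviation +35°C, DA = 9500 + 120 × 35 = 13700 ft.
Field Y: ISA temp = 14.8°C, deviation -1.8°C, DA = 100 + 120 × (-1.8) = -116 ft.
Field X is higher by 13700 − (-116) = 13816 ft.

Field X by 13816 ft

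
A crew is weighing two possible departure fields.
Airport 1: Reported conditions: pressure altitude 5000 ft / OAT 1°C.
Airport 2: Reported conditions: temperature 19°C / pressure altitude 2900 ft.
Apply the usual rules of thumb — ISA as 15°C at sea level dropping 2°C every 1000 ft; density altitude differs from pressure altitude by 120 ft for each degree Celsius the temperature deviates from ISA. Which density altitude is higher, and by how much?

Airport 1 by 444 ft

Airport 1: ISA temp = 5°C, deviation -4°C, DA = 5000 + 120 × (-4) = 4520 ft.
Airport 2: ISA temp = 9.2°C, deviation +9.8°C, DA = 2900 + 120 × 9.8 = 4076 ft.
Airport 1 is higher by 4520 − 4076 = 444 ft.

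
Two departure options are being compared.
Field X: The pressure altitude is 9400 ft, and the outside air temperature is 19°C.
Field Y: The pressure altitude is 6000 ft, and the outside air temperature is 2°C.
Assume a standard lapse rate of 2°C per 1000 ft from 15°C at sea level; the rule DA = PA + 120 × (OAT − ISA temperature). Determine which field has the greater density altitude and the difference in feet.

Field X by 6256 ft

Field X: ISA temp = -3.8°C, deviation +22.8°C, DA = 9400 + 120 × 22.8 = 12136 ft.
Field Y: ISA temp = 3°C, deviation -1°C, DA = 6000 + 120 × (-1) = 5880 ft.
Field X is higher by 12136 − 5880 = 6256 ft.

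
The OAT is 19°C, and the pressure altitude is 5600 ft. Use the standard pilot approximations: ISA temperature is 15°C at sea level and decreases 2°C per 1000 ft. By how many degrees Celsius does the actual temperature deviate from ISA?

ISA temperature at 5600 ft = 15 − 2 × (5600/1000) = 3.8°C.
Deviation = OAT − ISA = 19 − 3.8 = +15.2°C.

ISA+15.2°C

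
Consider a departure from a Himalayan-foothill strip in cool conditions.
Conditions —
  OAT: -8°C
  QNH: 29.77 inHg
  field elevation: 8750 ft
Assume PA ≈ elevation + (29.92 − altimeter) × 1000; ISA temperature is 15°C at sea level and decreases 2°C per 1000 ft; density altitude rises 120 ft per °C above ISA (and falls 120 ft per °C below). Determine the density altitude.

8276 ft

Pressure altitude = 8750 + (29.92 − 29.77) × 1000 = 8750 + (+150) = 8900 ft.
ISA temperature at 8900 ft = 15 − 2 × (8900/1000) = -2.8°C.
ISA deviation = -8 − (-2.8) = -5.2°C.
Density altitude = 8900 + 120 × (-5.2) = 8276 ft.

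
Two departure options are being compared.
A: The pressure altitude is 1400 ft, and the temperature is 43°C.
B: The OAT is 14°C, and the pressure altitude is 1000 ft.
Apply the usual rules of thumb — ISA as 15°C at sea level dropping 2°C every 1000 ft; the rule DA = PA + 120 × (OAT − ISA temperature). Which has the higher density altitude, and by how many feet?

A: ISA temp = 12.2°C, deviation +30.8°C, DA = 1400 + 120 × 30.8 = 5096 ft.
B: ISA temp = 13°C, deviation +1°C, DA = 1000 + 120 × 1 = 1120 ft.
A is higher by 5096 − 1120 = 3976 ft.

A by 3976 ft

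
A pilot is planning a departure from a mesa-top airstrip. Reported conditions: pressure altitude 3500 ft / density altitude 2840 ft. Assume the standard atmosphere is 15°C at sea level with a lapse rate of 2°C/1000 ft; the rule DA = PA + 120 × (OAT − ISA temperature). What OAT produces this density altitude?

Density altitude − pressure altitude = 2840 − 3500 = -660 ft.
At 120 ft/°C that is an ISA deviation of -660/120 = -5.5°C.
ISA temperature at 3500 ft = 15 − 2 × (3500/1000) = 8°C.
OAT = ISA + deviation = 8 + (-5.5) = 2.5°C.

2.5°C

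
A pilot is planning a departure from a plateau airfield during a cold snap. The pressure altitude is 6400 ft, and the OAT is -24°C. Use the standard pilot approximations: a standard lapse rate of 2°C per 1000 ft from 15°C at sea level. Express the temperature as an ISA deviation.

ISA-26.2°C

ISA temperature at 6400 ft = 15 − 2 × (6400/1000) = 2.2°C.
Deviation = OAT − ISA = -24 − 2.2 = -26.2°C.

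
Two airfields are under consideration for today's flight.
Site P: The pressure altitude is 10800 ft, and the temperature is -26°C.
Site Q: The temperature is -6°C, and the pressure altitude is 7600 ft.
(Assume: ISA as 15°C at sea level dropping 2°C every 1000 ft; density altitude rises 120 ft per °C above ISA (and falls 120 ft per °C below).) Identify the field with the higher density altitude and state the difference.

Site P: ISA temp = -6.6°C, deviation -19.4°C, DA = 10800 + 120 × (-19.4) = 8472 ft.
Site Q: ISA temp = -0.2°C, deviation -5.8°C, DA = 7600 + 120 × (-5.8) = 6904 ft.
Site P is higher by 8472 − 6904 = 1568 ft.

Site P by 1568 ft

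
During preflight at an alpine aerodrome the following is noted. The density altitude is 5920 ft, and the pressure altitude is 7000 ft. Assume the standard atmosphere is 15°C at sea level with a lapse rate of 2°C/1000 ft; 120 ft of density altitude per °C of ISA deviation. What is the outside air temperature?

-8°C

Density altitude − pressure altitude = 5920 − 7000 = -1080 ft.
At 120 ft/°C that is an ISA deviation of -1080/120 = -9°C.
ISA temperature at 7000 ft = 15 − 2 × (7000/1000) = 1°C.
OAT = ISA + deviation = 1 + (-9) = -8°C.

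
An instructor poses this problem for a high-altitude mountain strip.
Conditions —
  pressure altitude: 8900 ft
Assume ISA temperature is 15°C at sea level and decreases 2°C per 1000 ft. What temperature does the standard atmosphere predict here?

ISA temperature = 15 − 2 × (8900/1000) = 15 − 17.8 = -2.8°C.

-2.8°C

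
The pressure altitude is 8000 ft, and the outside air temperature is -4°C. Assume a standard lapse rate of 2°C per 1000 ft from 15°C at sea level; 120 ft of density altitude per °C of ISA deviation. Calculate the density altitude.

ISA temperature at 8000 ft = 15 − 2 × (8000/1000) = -1°C.
ISA deviation = -4 − (-1) = -3°C.
Density altitude = 8000 + 120 × (-3) = 8000 + (-360) = 7640 ft.

7640 ft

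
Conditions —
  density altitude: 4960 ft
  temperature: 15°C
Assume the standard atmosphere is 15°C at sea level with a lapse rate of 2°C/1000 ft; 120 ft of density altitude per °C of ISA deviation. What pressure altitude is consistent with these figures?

DA = PA + 120 × (OAT − (15 − 2·PA/1000)) = PA + 120·OAT − 1800 + 0.24·PA = 1.24·PA + 120·OAT − 1800.
So 1.24·PA = 4960 − 120 × 15 + 1800 = 4960.
PA = 4960 / 1.24 = 4000 ft.

4000 ft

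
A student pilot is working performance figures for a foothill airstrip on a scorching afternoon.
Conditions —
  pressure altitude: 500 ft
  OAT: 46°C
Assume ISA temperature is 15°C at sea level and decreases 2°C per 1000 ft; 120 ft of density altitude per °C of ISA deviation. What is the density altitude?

ISA temperature at 500 ft = 15 − 2 × (500/1000) = 14°C.
ISA deviation = 46 − 14 = +32°C.
Density altitude = 500 + 120 × (32) = 500 + (+3840) = 4340 ft.

4340 ft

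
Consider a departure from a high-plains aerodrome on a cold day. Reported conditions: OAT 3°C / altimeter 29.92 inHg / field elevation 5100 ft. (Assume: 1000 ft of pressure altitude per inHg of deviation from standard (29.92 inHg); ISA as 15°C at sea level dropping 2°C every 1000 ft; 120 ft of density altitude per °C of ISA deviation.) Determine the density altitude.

Pressure altitude = 5100 + (29.92 − 29.92) × 1000 = 5100 + (0) = 5100 ft.
ISA temperature at 5100 ft = 15 − 2 × (5100/1000) = 4.8°C.
ISA deviation = 3 − 4.8 = -1.8°C.
Density altitude = 5100 + 120 × (-1.8) = 4884 ft.

4884 ft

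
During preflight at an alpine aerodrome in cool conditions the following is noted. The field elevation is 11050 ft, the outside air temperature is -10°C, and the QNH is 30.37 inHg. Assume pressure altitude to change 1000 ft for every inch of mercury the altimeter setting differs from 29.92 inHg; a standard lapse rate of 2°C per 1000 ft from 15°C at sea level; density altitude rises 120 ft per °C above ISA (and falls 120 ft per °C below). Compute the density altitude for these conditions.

Pressure altitude = 11050 + (29.92 − 30.37) × 1000 = 11050 + (-450) = 10600 ft.
ISA temperature at 10600 ft = 15 − 2 × (10600/1000) = -6.2°C.
ISA deviation = -10 − (-6.2) = -3.8°C.
Density altitude = 10600 + 120 × (-3.8) = 10144 ft.

10144 ft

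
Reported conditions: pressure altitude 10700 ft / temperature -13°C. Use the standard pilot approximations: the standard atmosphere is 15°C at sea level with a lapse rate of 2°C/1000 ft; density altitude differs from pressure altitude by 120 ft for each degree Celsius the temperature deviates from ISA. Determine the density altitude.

9908 ft

ISA temperature at 10700 ft = 15 − 2 × (10700/1000) = -6.4°C.
ISA deviation = -13 − (-6.4) = -6.6°C.
Density altitude = 10700 + 120 × (-6.6) = 10700 + (-792) = 9908 ft.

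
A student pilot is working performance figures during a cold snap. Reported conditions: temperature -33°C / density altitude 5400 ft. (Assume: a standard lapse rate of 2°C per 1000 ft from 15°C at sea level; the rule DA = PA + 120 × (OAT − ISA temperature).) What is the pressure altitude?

DA = PA + 120 × (OAT − (15 − 2·PA/1000)) = PA + 120·OAT − 1800 + 0.24·PA = 1.24·PA + 120·OAT − 1800.
So 1.24·PA = 5400 − 120 × (-33) + 1800 = 11160.
PA = 11160 / 1.24 = 9000 ft.

9000 ft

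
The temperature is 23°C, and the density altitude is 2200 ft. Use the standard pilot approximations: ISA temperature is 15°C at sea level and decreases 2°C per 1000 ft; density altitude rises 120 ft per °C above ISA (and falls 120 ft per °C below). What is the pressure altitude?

DA = PA + 120 × (OAT − (15 − 2·PA/1000)) = PA + 120·OAT − 1800 + 0.24·PA = 1.24·PA + 120·OAT − 1800.
So 1.24·PA = 2200 − 120 × 23 + 1800 = 1240.
PA = 1240 / 1.24 = 1000 ft.

1000 ft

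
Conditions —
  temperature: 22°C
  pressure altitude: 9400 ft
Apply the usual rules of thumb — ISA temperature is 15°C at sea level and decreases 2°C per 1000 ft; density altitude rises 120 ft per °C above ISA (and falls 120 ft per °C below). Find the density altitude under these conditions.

ISA temperature at 9400 ft = 15 − 2 × (9400/1000) = -3.8°C.
ISA deviation = 22 − (-3.8) = +25.8°C.
Density altitude = 9400 + 120 × (25.8) = 9400 + (+3096) = 12496 ft.

12496 ft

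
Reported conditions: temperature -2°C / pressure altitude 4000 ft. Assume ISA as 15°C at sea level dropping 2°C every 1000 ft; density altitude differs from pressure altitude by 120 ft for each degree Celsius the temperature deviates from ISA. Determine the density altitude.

2920 ft

ISA temperature at 4000 ft = 15 − 2 × (4000/1000) = 7°C.
ISA deviation = -2 − 7 = -9°C.
Density altitude = 4000 + 120 × (-9) = 4000 + (-1080) = 2920 ft.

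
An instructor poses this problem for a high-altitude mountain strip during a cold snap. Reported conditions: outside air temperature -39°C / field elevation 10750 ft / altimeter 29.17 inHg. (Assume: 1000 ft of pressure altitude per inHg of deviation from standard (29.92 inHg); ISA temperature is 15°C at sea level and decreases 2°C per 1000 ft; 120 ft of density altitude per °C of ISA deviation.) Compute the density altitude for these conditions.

7780 ft

Pressure altitude = 10750 + (29.92 − 29.17) × 1000 = 10750 + (+750) = 11500 ft.
ISA temperature at 11500 ft = 15 − 2 × (11500/1000) = -8°C.
ISA deviation = -39 − (-8) = -31°C.
Density altitude = 11500 + 120 × (-31) = 7780 ft.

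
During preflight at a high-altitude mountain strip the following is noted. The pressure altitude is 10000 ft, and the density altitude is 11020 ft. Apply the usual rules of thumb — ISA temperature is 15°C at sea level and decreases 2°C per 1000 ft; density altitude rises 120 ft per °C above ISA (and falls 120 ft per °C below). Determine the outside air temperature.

3.5°C

Density altitude − pressure altitude = 11020 − 10000 = +1020 ft.
At 120 ft/°C that is an ISA deviation of 1020/120 = +8.5°C.
ISA temperature at 10000 ft = 15 − 2 × (10000/1000) = -5°C.
OAT = ISA + deviation = -5 + (+8.5) = 3.5°C.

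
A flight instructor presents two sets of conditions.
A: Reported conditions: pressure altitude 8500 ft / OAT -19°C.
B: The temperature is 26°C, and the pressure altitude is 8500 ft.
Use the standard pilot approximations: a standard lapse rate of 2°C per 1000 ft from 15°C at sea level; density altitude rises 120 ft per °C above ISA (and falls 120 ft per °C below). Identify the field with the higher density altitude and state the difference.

A: ISA temp = -2°C, deviation -17°C, DA = 8500 + 120 × (-17) = 6460 ft.
B: ISA temp = -2°C, deviation +28°C, DA = 8500 + 120 × 28 = 11860 ft.
B is higher by 11860 − 6460 = 5400 ft.

B by 5400 ft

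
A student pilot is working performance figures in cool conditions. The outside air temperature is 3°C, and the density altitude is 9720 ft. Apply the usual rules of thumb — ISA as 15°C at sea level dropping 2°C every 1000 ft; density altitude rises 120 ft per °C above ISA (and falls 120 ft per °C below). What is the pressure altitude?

DA = PA + 120 × (OAT − (15 − 2·PA/1000)) = PA + 120·OAT − 1800 + 0.24·PA = 1.24·PA + 120·OAT − 1800.
So 1.24·PA = 9720 − 120 × 3 + 1800 = 11160.
PA = 11160 / 1.24 = 9000 ft.

9000 ft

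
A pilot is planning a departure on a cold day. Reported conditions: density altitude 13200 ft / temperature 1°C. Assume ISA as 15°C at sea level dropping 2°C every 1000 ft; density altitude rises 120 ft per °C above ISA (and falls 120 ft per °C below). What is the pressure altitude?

12000 ft

DA = PA + 120 × (OAT − (15 − 2·PA/1000)) = PA + 120·OAT − 1800 + 0.24·PA = 1.24·PA + 120·OAT − 1800.
So 1.24·PA = 13200 − 120 × 1 + 1800 = 14880.
PA = 14880 / 1.24 = 12000 ft.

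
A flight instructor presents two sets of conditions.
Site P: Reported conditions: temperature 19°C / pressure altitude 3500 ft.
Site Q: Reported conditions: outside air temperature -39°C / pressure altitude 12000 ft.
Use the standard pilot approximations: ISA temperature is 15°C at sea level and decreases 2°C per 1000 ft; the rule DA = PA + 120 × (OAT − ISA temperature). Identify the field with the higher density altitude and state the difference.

Site Q by 3580 ft

Site P: ISA temp = 8°C, deviation +11°C, DA = 3500 + 120 × 11 = 4820 ft.
Site Q: ISA temp = -9°C, deviation -30°C, DA = 12000 + 120 × (-30) = 8400 ft.
Site Q is higher by 8400 − 4820 = 3580 ft.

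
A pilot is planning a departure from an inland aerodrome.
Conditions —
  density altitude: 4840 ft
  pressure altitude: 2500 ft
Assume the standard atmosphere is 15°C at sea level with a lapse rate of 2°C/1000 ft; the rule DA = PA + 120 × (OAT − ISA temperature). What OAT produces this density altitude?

Density altitude − pressure altitude = 4840 − 2500 = +2340 ft.
At 120 ft/°C that is an ISA deviation of 2340/120 = +19.5°C.
ISA temperature at 2500 ft = 15 − 2 × (2500/1000) = 10°C.
OAT = ISA + deviation = 10 + (+19.5) = 29.5°C.

29.5°C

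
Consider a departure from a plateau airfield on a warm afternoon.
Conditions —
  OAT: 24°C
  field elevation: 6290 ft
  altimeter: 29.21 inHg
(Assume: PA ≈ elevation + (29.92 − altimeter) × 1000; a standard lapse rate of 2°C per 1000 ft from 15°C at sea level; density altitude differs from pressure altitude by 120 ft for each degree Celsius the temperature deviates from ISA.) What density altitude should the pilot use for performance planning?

Pressure altitude = 6290 + (29.92 − 29.21) × 1000 = 6290 + (+710) = 7000 ft.
ISA temperature at 7000 ft = 15 − 2 × (7000/1000) = 1°C.
ISA deviation = 24 − 1 = +23°C.
Density altitude = 7000 + 120 × (23) = 9760 ft.

9760 ft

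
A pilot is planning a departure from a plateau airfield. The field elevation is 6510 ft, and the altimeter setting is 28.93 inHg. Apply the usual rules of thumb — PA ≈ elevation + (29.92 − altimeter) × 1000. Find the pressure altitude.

Pressure correction = (29.92 − 28.93) × 1000 = +990 ft.
Pressure altitude = 6510 + (+990) = 7500 ft.

7500 ft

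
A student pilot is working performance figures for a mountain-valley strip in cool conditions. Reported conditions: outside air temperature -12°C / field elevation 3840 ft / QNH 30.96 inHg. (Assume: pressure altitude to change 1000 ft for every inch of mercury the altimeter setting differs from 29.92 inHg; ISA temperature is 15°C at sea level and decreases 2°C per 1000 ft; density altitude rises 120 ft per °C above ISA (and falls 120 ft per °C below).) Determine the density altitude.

232 ft

Pressure altitude = 3840 + (29.92 − 30.96) × 1000 = 3840 + (-1040) = 2800 ft.
ISA temperature at 2800 ft = 15 − 2 × (2800/1000) = 9.4°C.
ISA deviation = -12 − 9.4 = -21.4°C.
Density altitude = 2800 + 120 × (-21.4) = 232 ft.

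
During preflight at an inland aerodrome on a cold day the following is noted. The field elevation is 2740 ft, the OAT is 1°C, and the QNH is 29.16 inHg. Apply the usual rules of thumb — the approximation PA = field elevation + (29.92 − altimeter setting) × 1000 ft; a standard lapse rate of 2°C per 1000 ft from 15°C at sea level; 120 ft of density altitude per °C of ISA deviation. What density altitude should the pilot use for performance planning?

Pressure altitude = 2740 + (29.92 − 29.16) × 1000 = 2740 + (+760) = 3500 ft.
ISA temperature at 3500 ft = 15 − 2 × (3500/1000) = 8°C.
ISA deviation = 1 − 8 = -7°C.
Density altitude = 3500 + 120 × (-7) = 2660 ft.

2660 ft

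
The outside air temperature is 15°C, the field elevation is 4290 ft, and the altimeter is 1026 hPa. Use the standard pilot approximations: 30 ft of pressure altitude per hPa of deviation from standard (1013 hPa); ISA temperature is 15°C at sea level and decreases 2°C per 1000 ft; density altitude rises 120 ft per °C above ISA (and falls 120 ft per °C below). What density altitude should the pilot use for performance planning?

Pressure altitude = 4290 + (1013 − 1026) × 30 = 4290 + (-390) = 3900 ft.
ISA temperature at 3900 ft = 15 − 2 × (3900/1000) = 7.2°C.
ISA deviation = 15 − 7.2 = +7.8°C.
Density altitude = 3900 + 120 × (7.8) = 4836 ft.

4836 ft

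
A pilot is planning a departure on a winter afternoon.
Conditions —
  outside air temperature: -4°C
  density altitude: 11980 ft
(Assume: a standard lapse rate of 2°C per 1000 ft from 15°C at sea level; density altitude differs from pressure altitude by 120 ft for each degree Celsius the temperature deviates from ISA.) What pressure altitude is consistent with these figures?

11500 ft

DA = PA + 120 × (OAT − (15 − 2·PA/1000)) = PA + 120·OAT − 1800 + 0.24·PA = 1.24·PA + 120·OAT − 1800.
So 1.24·PA = 11980 − 120 × (-4) + 1800 = 14260.
PA = 14260 / 1.24 = 11500 ft.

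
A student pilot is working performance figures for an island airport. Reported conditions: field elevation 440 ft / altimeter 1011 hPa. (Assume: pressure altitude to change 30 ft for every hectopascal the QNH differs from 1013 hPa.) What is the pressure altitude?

500 ft

Pressure correction = (1013 − 1011) × 30 = +60 ft.
Pressure altitude = 440 + (+60) = 500 ft.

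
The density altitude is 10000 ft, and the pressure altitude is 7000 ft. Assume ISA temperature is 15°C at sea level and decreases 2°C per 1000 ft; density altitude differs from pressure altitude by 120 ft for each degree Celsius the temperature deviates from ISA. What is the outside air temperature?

Density altitude − pressure altitude = 10000 − 7000 = +3000 ft.
At 120 ft/°C that is an ISA deviation of 3000/120 = +25°C.
ISA temperature at 7000 ft = 15 − 2 × (7000/1000) = 1°C.
OAT = ISA + deviation = 1 + (+25) = 26°C.

26°C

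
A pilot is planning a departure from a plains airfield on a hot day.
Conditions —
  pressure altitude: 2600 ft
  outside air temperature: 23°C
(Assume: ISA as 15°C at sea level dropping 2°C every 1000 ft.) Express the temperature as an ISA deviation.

ISA temperature at 2600 ft = 15 − 2 × (2600/1000) = 9.8°C.
Deviation = OAT − ISA = 23 − 9.8 = +13.2°C.

ISA+13.2°C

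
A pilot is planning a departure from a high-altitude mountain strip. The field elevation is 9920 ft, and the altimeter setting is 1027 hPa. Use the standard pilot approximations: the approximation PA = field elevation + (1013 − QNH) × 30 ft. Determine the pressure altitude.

9500 ft

Pressure correction = (1013 − 1027) × 30 = -420 ft.
Pressure altitude = 9920 + (-420) = 9500 ft.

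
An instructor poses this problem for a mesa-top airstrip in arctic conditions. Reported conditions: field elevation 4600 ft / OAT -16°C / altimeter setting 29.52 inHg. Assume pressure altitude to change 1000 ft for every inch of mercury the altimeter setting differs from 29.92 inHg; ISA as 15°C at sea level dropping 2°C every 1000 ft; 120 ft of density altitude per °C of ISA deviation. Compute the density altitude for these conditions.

2480 ft

Pressure altitude = 4600 + (29.92 − 29.52) × 1000 = 4600 + (+400) = 5000 ft.
ISA temperature at 5000 ft = 15 − 2 × (5000/1000) = 5°C.
ISA deviation = -16 − 5 = -21°C.
Density altitude = 5000 + 120 × (-21) = 2480 ft.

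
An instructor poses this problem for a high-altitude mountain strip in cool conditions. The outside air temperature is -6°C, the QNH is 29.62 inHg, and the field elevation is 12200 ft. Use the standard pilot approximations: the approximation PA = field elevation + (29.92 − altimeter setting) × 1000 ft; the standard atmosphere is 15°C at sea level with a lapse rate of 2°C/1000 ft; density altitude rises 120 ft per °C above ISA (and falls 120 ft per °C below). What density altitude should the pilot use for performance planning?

12980 ft

Pressure altitude = 12200 + (29.92 − 29.62) × 1000 = 12200 + (+300) = 12500 ft.
ISA temperature at 12500 ft = 15 − 2 × (12500/1000) = -10°C.
ISA deviation = -6 − (-10) = +4°C.
Density altitude = 12500 + 120 × (4) = 12980 ft.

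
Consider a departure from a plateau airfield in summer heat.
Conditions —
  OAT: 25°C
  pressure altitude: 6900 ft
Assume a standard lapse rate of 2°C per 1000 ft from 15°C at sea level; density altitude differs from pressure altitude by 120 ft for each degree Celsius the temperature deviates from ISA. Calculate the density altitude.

9756 ft

ISA temperature at 6900 ft = 15 − 2 × (6900/1000) = 1.2°C.
ISA deviation = 25 − 1.2 = +23.8°C.
Density altitude = 6900 + 120 × (23.8) = 6900 + (+2856) = 9756 ft.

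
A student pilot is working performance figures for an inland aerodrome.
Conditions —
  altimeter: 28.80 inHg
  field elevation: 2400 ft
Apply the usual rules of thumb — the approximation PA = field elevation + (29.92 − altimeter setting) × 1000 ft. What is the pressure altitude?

3520 ft

Pressure correction = (29.92 − 28.80) × 1000 = +1120 ft.
Pressure altitude = 2400 + (+1120) = 3520 ft.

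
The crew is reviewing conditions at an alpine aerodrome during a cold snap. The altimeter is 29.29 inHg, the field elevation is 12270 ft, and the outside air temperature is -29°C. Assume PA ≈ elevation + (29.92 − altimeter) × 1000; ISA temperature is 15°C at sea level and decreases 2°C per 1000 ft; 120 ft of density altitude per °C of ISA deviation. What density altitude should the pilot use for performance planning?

10716 ft

Pressure altitude = 12270 + (29.92 − 29.29) × 1000 = 12270 + (+630) = 12900 ft.
ISA temperature at 12900 ft = 15 − 2 × (12900/1000) = -10.8°C.
ISA deviation = -29 − (-10.8) = -18.2°C.
Density altitude = 12900 + 120 × (-18.2) = 10716 ft.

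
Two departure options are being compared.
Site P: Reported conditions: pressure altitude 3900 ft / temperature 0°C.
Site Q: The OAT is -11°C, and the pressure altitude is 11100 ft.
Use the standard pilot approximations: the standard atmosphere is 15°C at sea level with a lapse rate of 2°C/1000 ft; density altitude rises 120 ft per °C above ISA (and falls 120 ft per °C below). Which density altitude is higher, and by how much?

Site Q by 7608 ft

Site P: ISA temp = 7.2°C, deviation -7.2°C, DA = 3900 + 120 × (-7.2) = 3036 ft.
Site Q: ISA temp = -7.2°C, deviation -3.8°C, DA = 11100 + 120 × (-3.8) = 10644 ft.
Site Q is higher by 10644 − 3036 = 7608 ft.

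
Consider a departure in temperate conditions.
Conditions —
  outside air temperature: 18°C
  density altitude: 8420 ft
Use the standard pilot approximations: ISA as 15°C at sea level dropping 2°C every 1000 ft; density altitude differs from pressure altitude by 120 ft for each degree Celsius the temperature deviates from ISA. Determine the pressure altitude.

6500 ft

DA = PA + 120 × (OAT − (15 − 2·PA/1000)) = PA + 120·OAT − 1800 + 0.24·PA = 1.24·PA + 120·OAT − 1800.
So 1.24·PA = 8420 − 120 × 18 + 1800 = 8060.
PA = 8060 / 1.24 = 6500 ft.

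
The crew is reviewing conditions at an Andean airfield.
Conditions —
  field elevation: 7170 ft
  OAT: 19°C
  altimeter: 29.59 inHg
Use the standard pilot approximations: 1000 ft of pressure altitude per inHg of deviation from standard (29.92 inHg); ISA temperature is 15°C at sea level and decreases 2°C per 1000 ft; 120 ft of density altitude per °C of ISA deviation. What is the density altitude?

Pressure altitude = 7170 + (29.92 − 29.59) × 1000 = 7170 + (+330) = 7500 ft.
ISA temperature at 7500 ft = 15 − 2 × (7500/1000) = 0°C.
ISA deviation = 19 − 0 = +19°C.
Density altitude = 7500 + 120 × (19) = 9780 ft.

9780 ft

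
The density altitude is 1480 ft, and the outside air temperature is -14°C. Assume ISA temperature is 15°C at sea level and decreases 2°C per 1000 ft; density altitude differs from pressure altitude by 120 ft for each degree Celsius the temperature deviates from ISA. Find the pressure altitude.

4000 ft

DA = PA + 120 × (OAT − (15 − 2·PA/1000)) = PA + 120·OAT − 1800 + 0.24·PA = 1.24·PA + 120·OAT − 1800.
So 1.24·PA = 1480 − 120 × (-14) + 1800 = 4960.
PA = 4960 / 1.24 = 4000 ft.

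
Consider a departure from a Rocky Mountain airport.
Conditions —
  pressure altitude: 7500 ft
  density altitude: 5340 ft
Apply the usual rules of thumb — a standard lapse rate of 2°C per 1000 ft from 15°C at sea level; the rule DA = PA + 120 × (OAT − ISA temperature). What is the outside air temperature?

-18°C

Density altitude − pressure altitude = 5340 − 7500 = -2160 ft.
At 120 ft/°C that is an ISA deviation of -2160/120 = -18°C.
ISA temperature at 7500 ft = 15 − 2 × (7500/1000) = 0°C.
OAT = ISA + deviation = 0 + (-18) = -18°C.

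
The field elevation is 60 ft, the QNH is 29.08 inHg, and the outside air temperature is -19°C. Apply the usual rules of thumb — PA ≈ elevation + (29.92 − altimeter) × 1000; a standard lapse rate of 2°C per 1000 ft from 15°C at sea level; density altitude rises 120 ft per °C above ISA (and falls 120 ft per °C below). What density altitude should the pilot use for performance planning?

-2964 ft

Pressure altitude = 60 + (29.92 − 29.08) × 1000 = 60 + (+840) = 900 ft.
ISA temperature at 900 ft = 15 − 2 × (900/1000) = 13.2°C.
ISA deviation = -19 − 13.2 = -32.2°C.
Density altitude = 900 + 120 × (-32.2) = -2964 ft.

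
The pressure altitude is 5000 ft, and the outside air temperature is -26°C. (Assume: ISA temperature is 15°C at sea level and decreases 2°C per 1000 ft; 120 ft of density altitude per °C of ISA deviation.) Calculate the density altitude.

ISA temperature at 5000 ft = 15 − 2 × (5000/1000) = 5°C.
ISA deviation = -26 − 5 = -31°C.
Density altitude = 5000 + 120 × (-31) = 5000 + (-3720) = 1280 ft.

1280 ft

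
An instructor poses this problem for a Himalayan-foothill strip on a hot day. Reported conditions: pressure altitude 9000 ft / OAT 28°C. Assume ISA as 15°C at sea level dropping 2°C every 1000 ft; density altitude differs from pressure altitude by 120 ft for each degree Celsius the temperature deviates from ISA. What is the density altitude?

ISA temperature at 9000 ft = 15 − 2 × (9000/1000) = -3°C.
ISA deviation = 28 − (-3) = +31°C.
Density altitude = 9000 + 120 × (31) = 9000 + (+3720) = 12720 ft.

12720 ft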